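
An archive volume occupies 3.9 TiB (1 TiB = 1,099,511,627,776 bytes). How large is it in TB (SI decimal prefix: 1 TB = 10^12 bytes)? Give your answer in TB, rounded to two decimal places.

3.9 TiB = 3.9 × 2^40 bytes = 4,288,095,348,326.4 bytes
1 TB = 1,000,000,000,000 bytes
4,288,095,348,326.4 / 1,000,000,000,000 = 4.29 TB

4.29 TB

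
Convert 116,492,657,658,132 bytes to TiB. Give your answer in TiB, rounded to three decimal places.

116,492,657,658,132 bytes given.
1 TiB = 1,099,511,627,776 bytes
116,492,657,658,132 / 1,099,511,627,776 = 105.949 TiB

105.949 TiB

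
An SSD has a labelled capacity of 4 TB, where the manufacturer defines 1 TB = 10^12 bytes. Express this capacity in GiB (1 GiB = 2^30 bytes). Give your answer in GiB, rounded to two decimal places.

3,725.29 GiB

4 TB = 4 × 10^12 bytes = 4,000,000,000,000 bytes
1 GiB = 2^30 bytes = 1,073,741,824 bytes
4,000,000,000,000 / 1,073,741,824 = 3,725.29 GiB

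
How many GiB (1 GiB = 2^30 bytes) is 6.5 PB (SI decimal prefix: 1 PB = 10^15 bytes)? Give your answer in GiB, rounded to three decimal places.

6.5 PB × 1,000,000,000,000,000 bytes/PB = 6,500,000,000,000,000 bytes
1 GiB = 2^30 bytes = 1,073,741,824 bytes
6,500,000,000,000,000 / 1,073,741,824 = 6,053,596.735 GiB

6,053,596.735 GiB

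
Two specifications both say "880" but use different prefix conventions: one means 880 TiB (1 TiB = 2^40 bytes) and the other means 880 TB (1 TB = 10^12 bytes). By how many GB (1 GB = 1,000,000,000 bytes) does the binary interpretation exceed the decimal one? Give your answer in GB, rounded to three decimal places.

87,570.232 GB

880 TiB = 880 × 1,099,511,627,776 = 967,570,232,442,880 bytes
880 TB = 880 × 1,000,000,000,000 = 880,000,000,000,000 bytes
difference = 87,570,232,442,880 bytes
87,570,232,442,880 / 1,000,000,000 = 87,570.232 GB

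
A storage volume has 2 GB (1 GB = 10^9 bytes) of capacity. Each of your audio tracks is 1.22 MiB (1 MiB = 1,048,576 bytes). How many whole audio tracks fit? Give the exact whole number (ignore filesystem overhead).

Capacity: 2 GB = 2,000,000,000 bytes
Per item: 1.22 MiB = 1,279,262.72 bytes
⌊2,000,000,000 / 1,279,262.72⌋ = 1,563

1,563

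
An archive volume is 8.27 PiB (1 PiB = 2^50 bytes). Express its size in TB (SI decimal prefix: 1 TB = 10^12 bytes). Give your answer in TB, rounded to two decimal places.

8.27 PiB × 1,125,899,906,842,624 bytes/PiB = 9,311,192,229,588,500.48 bytes
1 TB = 1,000,000,000,000 bytes
9,311,192,229,588,500.48 / 1,000,000,000,000 = 9,311.19 TB

9,311.19 TB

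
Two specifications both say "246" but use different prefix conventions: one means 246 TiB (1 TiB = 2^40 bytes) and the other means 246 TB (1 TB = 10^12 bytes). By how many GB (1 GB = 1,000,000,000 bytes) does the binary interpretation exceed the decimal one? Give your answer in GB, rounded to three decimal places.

246 TiB = 246 × 1,099,511,627,776 = 270,479,860,432,896 bytes
246 TB = 246 × 1,000,000,000,000 = 246,000,000,000,000 bytes
difference = 24,479,860,432,896 bytes
24,479,860,432,896 / 1,000,000,000 = 24,479.860 GB

24,479.860 GB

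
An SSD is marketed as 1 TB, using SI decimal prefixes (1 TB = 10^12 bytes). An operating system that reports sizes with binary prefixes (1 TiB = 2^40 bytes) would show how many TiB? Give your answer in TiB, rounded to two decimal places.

1 TB × 1,000,000,000,000 bytes/TB = 1,000,000,000,000 bytes
1 TiB = 1,099,511,627,776 bytes
1,000,000,000,000 / 1,099,511,627,776 = 0.91 TiB

0.91 TiB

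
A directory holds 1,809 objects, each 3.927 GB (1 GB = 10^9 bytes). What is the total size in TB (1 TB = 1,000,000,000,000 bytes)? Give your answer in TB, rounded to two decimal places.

7.10 TB

Total = 1,809 × 3.927 GB = 7103.943 GB
= 7103.943 × 1,000,000,000 bytes = 7,103,943,000,000 bytes
1 TB = 1,000,000,000,000 bytes
7,103,943,000,000 / 1,000,000,000,000 = 7.10 TB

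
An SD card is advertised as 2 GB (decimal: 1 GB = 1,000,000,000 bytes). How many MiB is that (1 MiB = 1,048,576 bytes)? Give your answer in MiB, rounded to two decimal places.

2 GB = 2 × 10^9 bytes = 2,000,000,000 bytes
1 MiB = 1,048,576 bytes
2,000,000,000 / 1,048,576 = 1,907.35 MiB

1,907.35 MiB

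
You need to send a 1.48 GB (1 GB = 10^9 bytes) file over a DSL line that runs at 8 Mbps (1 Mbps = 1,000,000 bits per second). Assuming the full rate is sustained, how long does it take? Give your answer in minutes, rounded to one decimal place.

1.48 GB = 1,480,000,000 bytes = 11,840,000,000 bits
8 Mbps = 8,000,000 bits/s
time = 11,840,000,000 / 8,000,000 = 1,480.00 s
1,480.00 s / 60 = 24.7 minutes

24.7 minutes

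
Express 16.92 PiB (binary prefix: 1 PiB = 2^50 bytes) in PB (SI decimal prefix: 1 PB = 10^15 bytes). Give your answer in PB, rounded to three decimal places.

19.050 PB

16.92 PiB = 16.92 × 2^50 bytes = 19,050,226,423,777,198.08 bytes
1 PB = 1,000,000,000,000,000 bytes
19,050,226,423,777,198.08 / 1,000,000,000,000,000 = 19.050 PB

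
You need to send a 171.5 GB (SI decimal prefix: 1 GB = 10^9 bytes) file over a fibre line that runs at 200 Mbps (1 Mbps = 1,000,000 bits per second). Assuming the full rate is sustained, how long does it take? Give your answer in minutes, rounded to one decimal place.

114.3 minutes

171.5 GB = 171,500,000,000 bytes = 1,372,000,000,000 bits
200 Mbps = 200,000,000 bits/s
time = 1,372,000,000,000 / 200,000,000 = 6,860.00 s
6,860.00 s / 60 = 114.3 minutes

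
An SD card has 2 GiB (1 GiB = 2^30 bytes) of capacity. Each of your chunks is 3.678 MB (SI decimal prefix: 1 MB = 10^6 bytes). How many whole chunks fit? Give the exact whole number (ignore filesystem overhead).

Capacity: 2 GiB = 2,147,483,648 bytes
Per item: 3.678 MB = 3,678,000 bytes
⌊2,147,483,648 / 3,678,000⌋ = 583

583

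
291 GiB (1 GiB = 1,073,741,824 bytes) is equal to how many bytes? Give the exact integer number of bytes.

291 × 1,073,741,824 = 312,458,870,784 bytes

312,458,870,784 bytes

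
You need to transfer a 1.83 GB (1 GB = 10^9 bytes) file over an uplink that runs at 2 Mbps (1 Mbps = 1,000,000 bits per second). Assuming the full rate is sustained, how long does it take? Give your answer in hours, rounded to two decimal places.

2.03 hours

1.83 GB = 1,830,000,000 bytes = 14,640,000,000 bits
2 Mbps = 2,000,000 bits/s
time = 14,640,000,000 / 2,000,000 = 7,320.0000 s
7,320.0000 s / 3600 = 2.03 hours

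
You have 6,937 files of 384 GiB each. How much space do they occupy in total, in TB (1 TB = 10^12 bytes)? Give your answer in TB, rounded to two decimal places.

2,860.24 TB

Total = 6,937 × 384 GiB = 2,663,808 GiB
= 2,663,808 × 1,073,741,824 bytes = 2,860,242,060,705,792 bytes
1 TB = 1,000,000,000,000 bytes
2,860,242,060,705,792 / 1,000,000,000,000 = 2,860.24 TB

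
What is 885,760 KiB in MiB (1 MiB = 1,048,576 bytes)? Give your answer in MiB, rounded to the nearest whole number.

885,760 KiB = 885,760 × 2^10 bytes = 907,018,240 bytes
1 MiB = 2^20 bytes = 1,048,576 bytes
907,018,240 / 1,048,576 = 865 MiB

865 MiB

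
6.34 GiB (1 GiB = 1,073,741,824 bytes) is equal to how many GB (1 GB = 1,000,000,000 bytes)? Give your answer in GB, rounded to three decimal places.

6.808 GB

6.34 GiB × 1,073,741,824 bytes/GiB = 6,807,523,164.16 bytes
1 GB = 10^9 bytes = 1,000,000,000 bytes
6,807,523,164.16 / 1,000,000,000 = 6.808 GB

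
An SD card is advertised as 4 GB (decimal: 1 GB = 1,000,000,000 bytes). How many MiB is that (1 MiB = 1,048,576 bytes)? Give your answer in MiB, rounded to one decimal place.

4 GB × 1,000,000,000 bytes/GB = 4,000,000,000 bytes
1 MiB = 2^20 bytes = 1,048,576 bytes
4,000,000,000 / 1,048,576 = 3,814.7 MiB

3,814.7 MiB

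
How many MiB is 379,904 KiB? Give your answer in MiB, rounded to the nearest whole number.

371 MiB

379,904 KiB = 379,904 × 2^10 bytes = 389,021,696 bytes
1 MiB = 2^20 bytes = 1,048,576 bytes
389,021,696 / 1,048,576 = 371 MiB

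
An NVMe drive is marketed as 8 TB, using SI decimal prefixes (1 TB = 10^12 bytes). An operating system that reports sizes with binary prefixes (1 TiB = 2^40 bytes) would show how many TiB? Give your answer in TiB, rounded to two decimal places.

8 TB = 8 × 10^12 bytes = 8,000,000,000,000 bytes
1 TiB = 1,099,511,627,776 bytes
8,000,000,000,000 / 1,099,511,627,776 = 7.28 TiB

7.28 TiB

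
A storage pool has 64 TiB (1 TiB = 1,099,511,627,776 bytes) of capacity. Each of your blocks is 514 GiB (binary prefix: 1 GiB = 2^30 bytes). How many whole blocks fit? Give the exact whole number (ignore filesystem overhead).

Capacity: 64 TiB = 70,368,744,177,664 bytes
Per item: 514 GiB = 551,903,297,536 bytes
⌊70,368,744,177,664 / 551,903,297,536⌋ = 127

127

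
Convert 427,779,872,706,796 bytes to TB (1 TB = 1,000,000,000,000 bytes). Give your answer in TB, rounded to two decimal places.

427.78 TB

427,779,872,706,796 bytes given.
1 TB = 10^12 bytes = 1,000,000,000,000 bytes
427,779,872,706,796 / 1,000,000,000,000 = 427.78 TB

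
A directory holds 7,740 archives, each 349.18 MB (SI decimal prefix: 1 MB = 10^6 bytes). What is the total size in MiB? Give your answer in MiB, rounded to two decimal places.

2,577,450.94 MiB

Total = 7,740 × 349.18 MB = 2702653.2 MB
= 2702653.2 × 1,000,000 bytes = 2,702,653,200,000 bytes
1 MiB = 1,048,576 bytes
2,702,653,200,000 / 1,048,576 = 2,577,450.94 MiB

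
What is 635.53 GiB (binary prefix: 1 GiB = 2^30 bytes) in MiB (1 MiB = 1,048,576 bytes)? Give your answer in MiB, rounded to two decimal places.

635.53 GiB = 635.53 × 2^30 bytes = 682,395,141,406.72 bytes
1 MiB = 1,048,576 bytes
682,395,141,406.72 / 1,048,576 = 650,782.72 MiB

650,782.72 MiB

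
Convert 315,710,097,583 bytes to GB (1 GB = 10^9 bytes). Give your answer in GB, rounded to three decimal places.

315.710 GB

315,710,097,583 bytes given.
1 GB = 10^9 bytes = 1,000,000,000 bytes
315,710,097,583 / 1,000,000,000 = 315.710 GB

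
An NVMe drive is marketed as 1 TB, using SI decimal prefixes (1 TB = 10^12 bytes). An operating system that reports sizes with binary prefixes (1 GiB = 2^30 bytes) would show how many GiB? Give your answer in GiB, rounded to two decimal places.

931.32 GiB

1 TB = 1 × 10^12 bytes = 1,000,000,000,000 bytes
1 GiB = 2^30 bytes = 1,073,741,824 bytes
1,000,000,000,000 / 1,073,741,824 = 931.32 GiB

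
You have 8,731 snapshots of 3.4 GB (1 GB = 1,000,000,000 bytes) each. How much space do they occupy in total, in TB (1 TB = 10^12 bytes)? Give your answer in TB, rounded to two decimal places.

Total = 8,731 × 3.4 GB = 29685.4 GB
= 29685.4 × 1,000,000,000 bytes = 29,685,400,000,000 bytes
1 TB = 1,000,000,000,000 bytes
29,685,400,000,000 / 1,000,000,000,000 = 29.69 TB

29.69 TB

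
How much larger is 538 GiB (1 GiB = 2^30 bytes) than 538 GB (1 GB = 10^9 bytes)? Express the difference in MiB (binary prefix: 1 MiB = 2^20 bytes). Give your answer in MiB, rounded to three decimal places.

538 GiB = 538 × 1,073,741,824 = 577,673,101,312 bytes
538 GB = 538 × 1,000,000,000 = 538,000,000,000 bytes
difference = 39,673,101,312 bytes
39,673,101,312 / 1,048,576 = 37,835.218 MiB

37,835.218 MiB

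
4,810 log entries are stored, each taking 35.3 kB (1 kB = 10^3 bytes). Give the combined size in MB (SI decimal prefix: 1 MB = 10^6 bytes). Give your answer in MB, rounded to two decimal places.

Total = 4,810 × 35.3 kB = 169,793 kB
= 169,793 × 1,000 bytes = 169,793,000 bytes
1 MB = 1,000,000 bytes
169,793,000 / 1,000,000 = 169.79 MB

169.79 MB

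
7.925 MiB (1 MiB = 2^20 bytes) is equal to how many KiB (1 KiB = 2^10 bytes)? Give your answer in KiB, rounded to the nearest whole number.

8,115 KiB

7.925 MiB = 7.925 × 2^20 bytes = 8,309,964.8 bytes
1 KiB = 2^10 bytes = 1,024 bytes
8,309,964.8 / 1,024 = 8,115 KiB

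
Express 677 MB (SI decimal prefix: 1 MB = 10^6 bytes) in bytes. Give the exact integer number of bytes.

677,000,000 bytes

677 × 1,000,000 = 677,000,000 bytes  (1 MB = 10^6 bytes)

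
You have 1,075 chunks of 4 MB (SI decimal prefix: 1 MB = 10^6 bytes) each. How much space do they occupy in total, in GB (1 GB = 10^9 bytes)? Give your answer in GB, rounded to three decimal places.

Total = 1,075 × 4 MB = 4300 MB
= 4300 × 1,000,000 bytes = 4,300,000,000 bytes
1 GB = 1,000,000,000 bytes
4,300,000,000 / 1,000,000,000 = 4.300 GB

4.300 GB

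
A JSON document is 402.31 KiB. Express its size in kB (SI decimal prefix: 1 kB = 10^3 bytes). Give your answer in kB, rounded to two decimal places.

402.31 KiB × 1,024 bytes/KiB = 411,965.44 bytes
1 kB = 10^3 bytes = 1,000 bytes
411,965.44 / 1,000 = 411.97 kB

411.97 kB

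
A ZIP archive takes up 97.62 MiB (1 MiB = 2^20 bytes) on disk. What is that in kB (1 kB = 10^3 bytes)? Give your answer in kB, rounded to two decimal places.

102,361.99 kB

97.62 MiB = 97.62 × 2^20 bytes = 102,361,989.12 bytes
1 kB = 1,000 bytes
102,361,989.12 / 1,000 = 102,361.99 kB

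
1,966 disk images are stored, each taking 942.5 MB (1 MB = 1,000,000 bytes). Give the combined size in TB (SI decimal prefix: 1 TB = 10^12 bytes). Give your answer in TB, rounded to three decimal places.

Total = 1,966 × 942.5 MB = 1,852,955 MB
= 1,852,955 × 1,000,000 bytes = 1,852,955,000,000 bytes
1 TB = 1,000,000,000,000 bytes
1,852,955,000,000 / 1,000,000,000,000 = 1.853 TB

1.853 TB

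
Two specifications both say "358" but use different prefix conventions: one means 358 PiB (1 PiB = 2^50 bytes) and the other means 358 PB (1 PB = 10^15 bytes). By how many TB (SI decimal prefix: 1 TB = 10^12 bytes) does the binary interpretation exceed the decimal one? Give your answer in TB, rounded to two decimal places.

45,072.17 TB

358 PiB = 358 × 1,125,899,906,842,624 = 403,072,166,649,659,392 bytes
358 PB = 358 × 1,000,000,000,000,000 = 358,000,000,000,000,000 bytes
difference = 45,072,166,649,659,392 bytes
45,072,166,649,659,392 / 1,000,000,000,000 = 45,072.17 TB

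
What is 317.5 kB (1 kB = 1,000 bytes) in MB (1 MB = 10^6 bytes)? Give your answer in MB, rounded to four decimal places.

317.5 kB × 1,000 bytes/kB = 317,500 bytes
1 MB = 10^6 bytes = 1,000,000 bytes
317,500 / 1,000,000 = 0.3175 MB

0.3175 MB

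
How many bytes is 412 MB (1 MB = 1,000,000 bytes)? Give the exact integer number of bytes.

412 × 1,000,000 = 412,000,000 bytes  (1 MB = 10^6 bytes)

412,000,000 bytes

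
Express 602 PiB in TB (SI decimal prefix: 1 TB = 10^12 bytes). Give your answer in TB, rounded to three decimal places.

602 PiB = 602 × 2^50 bytes = 677,791,743,919,259,648 bytes
1 TB = 1,000,000,000,000 bytes
677,791,743,919,259,648 / 1,000,000,000,000 = 677,791.744 TB

677,791.744 TB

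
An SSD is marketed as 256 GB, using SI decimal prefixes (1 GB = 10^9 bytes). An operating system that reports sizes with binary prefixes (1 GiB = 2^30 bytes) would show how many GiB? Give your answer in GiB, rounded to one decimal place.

238.4 GiB

256 GB = 256 × 10^9 bytes = 256,000,000,000 bytes
1 GiB = 1,073,741,824 bytes
256,000,000,000 / 1,073,741,824 = 238.4 GiB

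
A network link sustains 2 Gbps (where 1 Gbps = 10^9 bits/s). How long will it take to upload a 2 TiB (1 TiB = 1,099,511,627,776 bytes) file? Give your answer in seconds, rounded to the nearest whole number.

2 TiB = 2,199,023,255,552 bytes = 17,592,186,044,416 bits
2 Gbps = 2,000,000,000 bits/s
time = 17,592,186,044,416 / 2,000,000,000 = 8,796 s

8,796 seconds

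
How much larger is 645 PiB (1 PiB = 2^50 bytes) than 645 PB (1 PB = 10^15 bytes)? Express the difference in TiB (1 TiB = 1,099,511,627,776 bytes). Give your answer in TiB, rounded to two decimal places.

73,855.92 TiB

645 PiB = 645 × 1,125,899,906,842,624 = 726,205,439,913,492,480 bytes
645 PB = 645 × 1,000,000,000,000,000 = 645,000,000,000,000,000 bytes
difference = 81,205,439,913,492,480 bytes
81,205,439,913,492,480 / 1,099,511,627,776 = 73,855.92 TiB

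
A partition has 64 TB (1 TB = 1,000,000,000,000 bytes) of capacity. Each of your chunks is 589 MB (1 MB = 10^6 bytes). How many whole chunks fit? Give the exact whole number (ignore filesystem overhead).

Capacity: 64 TB = 64,000,000,000,000 bytes
Per item: 589 MB = 589,000,000 bytes
⌊64,000,000,000,000 / 589,000,000⌋ = 108,658

108,658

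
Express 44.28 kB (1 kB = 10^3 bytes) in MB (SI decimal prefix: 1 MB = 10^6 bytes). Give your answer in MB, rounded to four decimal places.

44.28 kB × 1,000 bytes/kB = 44,280 bytes
1 MB = 10^6 bytes = 1,000,000 bytes
44,280 / 1,000,000 = 0.0443 MB

0.0443 MB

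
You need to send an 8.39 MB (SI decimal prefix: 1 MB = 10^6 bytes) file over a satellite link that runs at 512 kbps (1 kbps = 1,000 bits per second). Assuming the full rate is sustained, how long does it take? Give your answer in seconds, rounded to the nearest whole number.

8.39 MB = 8,390,000 bytes = 67,120,000 bits
512 kbps = 512,000 bits/s
time = 67,120,000 / 512,000 = 131 s

131 seconds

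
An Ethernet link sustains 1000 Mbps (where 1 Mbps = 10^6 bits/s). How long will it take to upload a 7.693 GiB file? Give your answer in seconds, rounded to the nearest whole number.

66 seconds

7.693 GiB = 8,260,295,852.032 bytes = 66,082,366,816.256 bits
1000 Mbps = 1,000,000,000 bits/s
time = 66,082,366,816.256 / 1,000,000,000 = 66 s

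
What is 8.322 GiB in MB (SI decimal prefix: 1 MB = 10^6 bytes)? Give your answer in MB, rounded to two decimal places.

8.322 GiB = 8.322 × 2^30 bytes = 8,935,679,459.328 bytes
1 MB = 1,000,000 bytes
8,935,679,459.328 / 1,000,000 = 8,935.68 MB

8,935.68 MB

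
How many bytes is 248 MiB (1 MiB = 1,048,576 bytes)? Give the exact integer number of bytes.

260,046,848 bytes

248 × 1,048,576 = 260,046,848 bytes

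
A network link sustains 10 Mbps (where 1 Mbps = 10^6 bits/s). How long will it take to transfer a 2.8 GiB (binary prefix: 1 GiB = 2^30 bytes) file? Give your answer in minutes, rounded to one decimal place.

2.8 GiB = 3,006,477,107.2 bytes = 24,051,816,857.6 bits
10 Mbps = 10,000,000 bits/s
time = 24,051,816,857.6 / 10,000,000 = 2,405.18 s
2,405.18 s / 60 = 40.1 minutes

40.1 minutes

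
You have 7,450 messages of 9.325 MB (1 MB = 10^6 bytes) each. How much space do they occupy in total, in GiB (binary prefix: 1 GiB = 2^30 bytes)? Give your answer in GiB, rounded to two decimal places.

Total = 7,450 × 9.325 MB = 69471.25 MB
= 69471.25 × 1,000,000 bytes = 69,471,250,000 bytes
1 GiB = 1,073,741,824 bytes
69,471,250,000 / 1,073,741,824 = 64.70 GiB

64.70 GiB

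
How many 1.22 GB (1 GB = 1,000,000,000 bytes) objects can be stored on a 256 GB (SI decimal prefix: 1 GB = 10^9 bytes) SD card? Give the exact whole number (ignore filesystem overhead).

209

Capacity: 256 GB = 256,000,000,000 bytes
Per item: 1.22 GB = 1,220,000,000 bytes
⌊256,000,000,000 / 1,220,000,000⌋ = 209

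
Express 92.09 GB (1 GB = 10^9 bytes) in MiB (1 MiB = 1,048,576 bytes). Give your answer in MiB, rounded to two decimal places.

87,823.87 MiB

92.09 GB = 92.09 × 10^9 bytes = 92,090,000,000 bytes
1 MiB = 2^20 bytes = 1,048,576 bytes
92,090,000,000 / 1,048,576 = 87,823.87 MiB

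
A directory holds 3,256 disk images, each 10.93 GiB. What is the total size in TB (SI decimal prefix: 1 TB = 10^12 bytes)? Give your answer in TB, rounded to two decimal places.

38.21 TB

Total = 3,256 × 10.93 GiB = 35588.08 GiB
= 35588.08 × 1,073,741,824 bytes = 38,212,409,931,857.92 bytes
1 TB = 1,000,000,000,000 bytes
38,212,409,931,857.92 / 1,000,000,000,000 = 38.21 TB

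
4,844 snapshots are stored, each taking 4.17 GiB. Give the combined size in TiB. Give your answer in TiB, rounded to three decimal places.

19.726 TiB

Total = 4,844 × 4.17 GiB = 20199.48 GiB
= 20199.48 × 1,073,741,824 bytes = 21,689,026,499,051.52 bytes
1 TiB = 1,099,511,627,776 bytes
21,689,026,499,051.52 / 1,099,511,627,776 = 19.726 TiB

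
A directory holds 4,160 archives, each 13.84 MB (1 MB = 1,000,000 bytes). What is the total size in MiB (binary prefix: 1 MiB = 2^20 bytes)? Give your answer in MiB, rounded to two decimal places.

Total = 4,160 × 13.84 MB = 57574.4 MB
= 57574.4 × 1,000,000 bytes = 57,574,400,000 bytes
1 MiB = 1,048,576 bytes
57,574,400,000 / 1,048,576 = 54,907.23 MiB

54,907.23 MiB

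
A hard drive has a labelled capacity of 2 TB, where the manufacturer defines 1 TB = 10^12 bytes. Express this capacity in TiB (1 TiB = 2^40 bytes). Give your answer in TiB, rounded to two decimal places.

1.82 TiB

2 TB = 2 × 10^12 bytes = 2,000,000,000,000 bytes
1 TiB = 1,099,511,627,776 bytes
2,000,000,000,000 / 1,099,511,627,776 = 1.82 TiB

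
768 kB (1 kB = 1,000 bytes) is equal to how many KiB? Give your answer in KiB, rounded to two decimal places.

750.00 KiB

768 kB × 1,000 bytes/kB = 768,000 bytes
1 KiB = 1,024 bytes
768,000 / 1,024 = 750.00 KiB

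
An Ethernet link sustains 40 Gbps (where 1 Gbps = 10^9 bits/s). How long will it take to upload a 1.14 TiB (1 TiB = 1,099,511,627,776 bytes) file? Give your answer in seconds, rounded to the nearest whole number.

251 seconds

1.14 TiB = 1,253,443,255,664.64 bytes = 10,027,546,045,317.12 bits
40 Gbps = 40,000,000,000 bits/s
time = 10,027,546,045,317.12 / 40,000,000,000 = 251 s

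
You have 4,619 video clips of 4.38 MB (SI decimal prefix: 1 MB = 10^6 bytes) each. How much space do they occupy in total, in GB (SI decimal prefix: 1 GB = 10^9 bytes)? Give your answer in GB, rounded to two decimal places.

Total = 4,619 × 4.38 MB = 20231.22 MB
= 20231.22 × 1,000,000 bytes = 20,231,220,000 bytes
1 GB = 1,000,000,000 bytes
20,231,220,000 / 1,000,000,000 = 20.23 GB

20.23 GB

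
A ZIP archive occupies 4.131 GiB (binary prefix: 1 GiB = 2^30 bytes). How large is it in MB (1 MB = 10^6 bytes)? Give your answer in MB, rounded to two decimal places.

4.131 GiB × 1,073,741,824 bytes/GiB = 4,435,627,474.944 bytes
1 MB = 1,000,000 bytes
4,435,627,474.944 / 1,000,000 = 4,435.63 MB

4,435.63 MB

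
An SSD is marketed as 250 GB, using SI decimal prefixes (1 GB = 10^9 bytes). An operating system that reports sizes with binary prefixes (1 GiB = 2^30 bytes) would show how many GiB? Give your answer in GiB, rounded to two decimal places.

232.83 GiB

250 GB = 250 × 10^9 bytes = 250,000,000,000 bytes
1 GiB = 2^30 bytes = 1,073,741,824 bytes
250,000,000,000 / 1,073,741,824 = 232.83 GiB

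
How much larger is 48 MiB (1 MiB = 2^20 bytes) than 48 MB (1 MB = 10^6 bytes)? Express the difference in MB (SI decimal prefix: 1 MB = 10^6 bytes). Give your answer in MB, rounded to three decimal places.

48 MiB = 48 × 1,048,576 = 50,331,648 bytes
48 MB = 48 × 1,000,000 = 48,000,000 bytes
difference = 2,331,648 bytes
2,331,648 / 1,000,000 = 2.332 MB

2.332 MB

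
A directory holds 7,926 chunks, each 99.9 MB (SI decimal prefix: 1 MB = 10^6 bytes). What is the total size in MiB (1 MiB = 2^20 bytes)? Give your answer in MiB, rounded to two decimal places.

Total = 7,926 × 99.9 MB = 791807.4 MB
= 791807.4 × 1,000,000 bytes = 791,807,400,000 bytes
1 MiB = 1,048,576 bytes
791,807,400,000 / 1,048,576 = 755,126.38 MiB

755,126.38 MiB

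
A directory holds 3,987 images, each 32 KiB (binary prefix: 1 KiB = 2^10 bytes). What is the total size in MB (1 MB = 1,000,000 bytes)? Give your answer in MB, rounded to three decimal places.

Total = 3,987 × 32 KiB = 127,584 KiB
= 127,584 × 1,024 bytes = 130,646,016 bytes
1 MB = 1,000,000 bytes
130,646,016 / 1,000,000 = 130.646 MB

130.646 MB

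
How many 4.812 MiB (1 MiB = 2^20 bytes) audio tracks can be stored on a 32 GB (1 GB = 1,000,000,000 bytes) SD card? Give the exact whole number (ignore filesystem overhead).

6,341

Capacity: 32 GB = 32,000,000,000 bytes
Per item: 4.812 MiB = 5,045,747.712 bytes
⌊32,000,000,000 / 5,045,747.712⌋ = 6,341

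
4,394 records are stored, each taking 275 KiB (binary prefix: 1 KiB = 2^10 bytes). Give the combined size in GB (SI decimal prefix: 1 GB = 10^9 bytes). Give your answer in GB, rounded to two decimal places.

1.24 GB

Total = 4,394 × 275 KiB = 1,208,350 KiB
= 1,208,350 × 1,024 bytes = 1,237,350,400 bytes
1 GB = 1,000,000,000 bytes
1,237,350,400 / 1,000,000,000 = 1.24 GB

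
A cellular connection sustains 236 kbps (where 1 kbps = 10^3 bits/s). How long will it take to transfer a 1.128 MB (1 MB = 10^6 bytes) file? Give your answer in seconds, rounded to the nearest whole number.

1.128 MB = 1,128,000 bytes = 9,024,000 bits
236 kbps = 236,000 bits/s
time = 9,024,000 / 236,000 = 38 s

38 seconds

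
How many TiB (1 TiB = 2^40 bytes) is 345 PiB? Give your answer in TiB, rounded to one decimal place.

353,280.0 TiB

345 PiB = 345 × 2^50 bytes = 388,435,467,860,705,280 bytes
1 TiB = 2^40 bytes = 1,099,511,627,776 bytes
388,435,467,860,705,280 / 1,099,511,627,776 = 353,280.0 TiB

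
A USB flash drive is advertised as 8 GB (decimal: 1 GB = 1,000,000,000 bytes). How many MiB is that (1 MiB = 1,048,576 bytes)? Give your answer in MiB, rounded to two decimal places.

8 GB × 1,000,000,000 bytes/GB = 8,000,000,000 bytes
1 MiB = 2^20 bytes = 1,048,576 bytes
8,000,000,000 / 1,048,576 = 7,629.39 MiB

7,629.39 MiB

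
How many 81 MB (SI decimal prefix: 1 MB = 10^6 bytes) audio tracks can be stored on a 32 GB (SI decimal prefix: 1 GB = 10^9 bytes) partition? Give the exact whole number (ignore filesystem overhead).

Capacity: 32 GB = 32,000,000,000 bytes
Per item: 81 MB = 81,000,000 bytes
⌊32,000,000,000 / 81,000,000⌋ = 395

395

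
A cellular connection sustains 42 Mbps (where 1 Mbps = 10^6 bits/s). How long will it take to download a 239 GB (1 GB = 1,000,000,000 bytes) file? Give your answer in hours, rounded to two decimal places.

239 GB = 239,000,000,000 bytes = 1,912,000,000,000 bits
42 Mbps = 42,000,000 bits/s
time = 1,912,000,000,000 / 42,000,000 = 45,523.8095 s
45,523.8095 s / 3600 = 12.65 hours

12.65 hours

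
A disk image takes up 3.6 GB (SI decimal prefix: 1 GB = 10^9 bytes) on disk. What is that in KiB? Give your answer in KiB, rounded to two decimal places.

3.6 GB = 3.6 × 10^9 bytes = 3,600,000,000 bytes
1 KiB = 2^10 bytes = 1,024 bytes
3,600,000,000 / 1,024 = 3,515,625.00 KiB

3,515,625.00 KiB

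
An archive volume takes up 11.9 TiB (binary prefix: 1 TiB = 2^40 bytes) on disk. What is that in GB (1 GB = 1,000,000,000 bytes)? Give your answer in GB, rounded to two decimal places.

13,084.19 GB

11.9 TiB = 11.9 × 2^40 bytes = 13,084,188,370,534.4 bytes
1 GB = 1,000,000,000 bytes
13,084,188,370,534.4 / 1,000,000,000 = 13,084.19 GB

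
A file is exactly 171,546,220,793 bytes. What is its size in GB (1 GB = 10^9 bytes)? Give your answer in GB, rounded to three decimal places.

171.546 GB

171,546,220,793 bytes given.
1 GB = 10^9 bytes = 1,000,000,000 bytes
171,546,220,793 / 1,000,000,000 = 171.546 GB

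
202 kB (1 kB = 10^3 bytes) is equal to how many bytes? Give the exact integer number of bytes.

202,000 bytes

202 × 1,000 = 202,000 bytes  (1 kB = 10^3 bytes)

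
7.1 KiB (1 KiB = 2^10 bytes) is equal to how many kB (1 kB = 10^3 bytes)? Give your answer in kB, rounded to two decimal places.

7.27 kB

7.1 KiB × 1,024 bytes/KiB = 7,270.4 bytes
1 kB = 10^3 bytes = 1,000 bytes
7,270.4 / 1,000 = 7.27 kB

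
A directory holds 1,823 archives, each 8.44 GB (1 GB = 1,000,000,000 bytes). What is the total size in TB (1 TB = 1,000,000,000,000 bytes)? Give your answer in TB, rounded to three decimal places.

15.386 TB

Total = 1,823 × 8.44 GB = 15386.12 GB
= 15386.12 × 1,000,000,000 bytes = 15,386,120,000,000 bytes
1 TB = 1,000,000,000,000 bytes
15,386,120,000,000 / 1,000,000,000,000 = 15.386 TB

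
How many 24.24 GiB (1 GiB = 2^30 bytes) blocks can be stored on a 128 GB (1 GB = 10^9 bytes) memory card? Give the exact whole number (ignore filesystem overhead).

Capacity: 128 GB = 128,000,000,000 bytes
Per item: 24.24 GiB = 26,027,501,813.76 bytes
⌊128,000,000,000 / 26,027,501,813.76⌋ = 4

4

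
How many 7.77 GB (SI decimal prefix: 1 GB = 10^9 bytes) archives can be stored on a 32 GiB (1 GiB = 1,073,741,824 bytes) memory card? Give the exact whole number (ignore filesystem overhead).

4

Capacity: 32 GiB = 34,359,738,368 bytes
Per item: 7.77 GB = 7,770,000,000 bytes
⌊34,359,738,368 / 7,770,000,000⌋ = 4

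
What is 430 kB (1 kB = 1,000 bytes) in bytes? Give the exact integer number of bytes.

430 × 1,000 = 430,000 bytes

430,000 bytes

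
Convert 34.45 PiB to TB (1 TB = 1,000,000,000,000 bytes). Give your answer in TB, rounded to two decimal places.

34.45 PiB = 34.45 × 2^50 bytes = 38,787,251,790,728,396.8 bytes
1 TB = 1,000,000,000,000 bytes
38,787,251,790,728,396.8 / 1,000,000,000,000 = 38,787.25 TB

38,787.25 TB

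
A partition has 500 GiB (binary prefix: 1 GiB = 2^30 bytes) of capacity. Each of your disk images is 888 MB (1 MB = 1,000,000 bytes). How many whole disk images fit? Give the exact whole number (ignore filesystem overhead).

604

Capacity: 500 GiB = 536,870,912,000 bytes
Per item: 888 MB = 888,000,000 bytes
⌊536,870,912,000 / 888,000,000⌋ = 604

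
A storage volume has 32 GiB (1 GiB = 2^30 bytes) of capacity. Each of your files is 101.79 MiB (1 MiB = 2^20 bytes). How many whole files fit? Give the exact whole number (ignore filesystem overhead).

Capacity: 32 GiB = 34,359,738,368 bytes
Per item: 101.79 MiB = 106,734,551.04 bytes
⌊34,359,738,368 / 106,734,551.04⌋ = 321

321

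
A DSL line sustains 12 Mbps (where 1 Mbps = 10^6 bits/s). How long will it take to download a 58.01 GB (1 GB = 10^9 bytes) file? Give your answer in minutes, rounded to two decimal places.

58.01 GB = 58,010,000,000 bytes = 464,080,000,000 bits
12 Mbps = 12,000,000 bits/s
time = 464,080,000,000 / 12,000,000 = 38,673.333 s
38,673.333 s / 60 = 644.56 minutes

644.56 minutes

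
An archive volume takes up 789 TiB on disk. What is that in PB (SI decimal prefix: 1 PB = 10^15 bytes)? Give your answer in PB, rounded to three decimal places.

0.868 PB

789 TiB × 1,099,511,627,776 bytes/TiB = 867,514,674,315,264 bytes
1 PB = 1,000,000,000,000,000 bytes
867,514,674,315,264 / 1,000,000,000,000,000 = 0.868 PB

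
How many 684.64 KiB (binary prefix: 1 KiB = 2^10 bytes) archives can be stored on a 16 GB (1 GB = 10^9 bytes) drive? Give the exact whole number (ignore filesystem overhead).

Capacity: 16 GB = 16,000,000,000 bytes
Per item: 684.64 KiB = 701,071.36 bytes
⌊16,000,000,000 / 701,071.36⌋ = 22,822

22,822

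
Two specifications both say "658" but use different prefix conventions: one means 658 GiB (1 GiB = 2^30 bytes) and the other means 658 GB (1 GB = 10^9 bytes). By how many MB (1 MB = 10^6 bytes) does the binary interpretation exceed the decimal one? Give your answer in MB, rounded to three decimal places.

658 GiB = 658 × 1,073,741,824 = 706,522,120,192 bytes
658 GB = 658 × 1,000,000,000 = 658,000,000,000 bytes
difference = 48,522,120,192 bytes
48,522,120,192 / 1,000,000 = 48,522.120 MB

48,522.120 MB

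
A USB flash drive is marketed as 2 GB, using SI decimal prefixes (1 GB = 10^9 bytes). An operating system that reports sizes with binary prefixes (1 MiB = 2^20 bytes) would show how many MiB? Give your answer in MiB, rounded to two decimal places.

2 GB = 2 × 10^9 bytes = 2,000,000,000 bytes
1 MiB = 1,048,576 bytes
2,000,000,000 / 1,048,576 = 1,907.35 MiB

1,907.35 MiB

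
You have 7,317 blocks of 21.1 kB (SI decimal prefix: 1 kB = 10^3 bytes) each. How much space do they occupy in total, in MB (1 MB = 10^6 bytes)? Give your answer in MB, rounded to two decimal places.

Total = 7,317 × 21.1 kB = 154388.7 kB
= 154388.7 × 1,000 bytes = 154,388,700 bytes
1 MB = 1,000,000 bytes
154,388,700 / 1,000,000 = 154.39 MB

154.39 MB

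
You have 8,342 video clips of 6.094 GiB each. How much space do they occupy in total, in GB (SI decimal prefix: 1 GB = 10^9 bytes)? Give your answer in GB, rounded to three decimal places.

Total = 8,342 × 6.094 GiB = 50836.148 GiB
= 50836.148 × 1,073,741,824 bytes = 54,584,898,278,653.952 bytes
1 GB = 1,000,000,000 bytes
54,584,898,278,653.952 / 1,000,000,000 = 54,584.898 GB

54,584.898 GB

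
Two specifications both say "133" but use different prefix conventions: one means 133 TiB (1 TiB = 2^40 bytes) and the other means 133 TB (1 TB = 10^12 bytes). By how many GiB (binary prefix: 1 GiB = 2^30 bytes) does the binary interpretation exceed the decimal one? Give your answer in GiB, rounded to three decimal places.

133 TiB = 133 × 1,099,511,627,776 = 146,235,046,494,208 bytes
133 TB = 133 × 1,000,000,000,000 = 133,000,000,000,000 bytes
difference = 13,235,046,494,208 bytes
13,235,046,494,208 / 1,073,741,824 = 12,326.098 GiB

12,326.098 GiB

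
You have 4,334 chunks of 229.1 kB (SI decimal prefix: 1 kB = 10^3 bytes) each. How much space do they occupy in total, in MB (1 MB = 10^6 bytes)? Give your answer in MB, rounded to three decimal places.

992.919 MB

Total = 4,334 × 229.1 kB = 992919.4 kB
= 992919.4 × 1,000 bytes = 992,919,400 bytes
1 MB = 1,000,000 bytes
992,919,400 / 1,000,000 = 992.919 MB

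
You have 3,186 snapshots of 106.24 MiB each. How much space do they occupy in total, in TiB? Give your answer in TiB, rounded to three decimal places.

0.323 TiB

Total = 3,186 × 106.24 MiB = 338480.64 MiB
= 338480.64 × 1,048,576 bytes = 354,922,675,568.64 bytes
1 TiB = 1,099,511,627,776 bytes
354,922,675,568.64 / 1,099,511,627,776 = 0.323 TiB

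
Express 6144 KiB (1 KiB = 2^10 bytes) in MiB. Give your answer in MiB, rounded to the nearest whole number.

6 MiB

6144 KiB × 1,024 bytes/KiB = 6,291,456 bytes
1 MiB = 2^20 bytes = 1,048,576 bytes
6,291,456 / 1,048,576 = 6 MiB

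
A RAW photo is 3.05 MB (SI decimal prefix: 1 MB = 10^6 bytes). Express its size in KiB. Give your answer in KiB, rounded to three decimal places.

3.05 MB = 3.05 × 10^6 bytes = 3,050,000 bytes
1 KiB = 2^10 bytes = 1,024 bytes
3,050,000 / 1,024 = 2,978.516 KiB

2,978.516 KiB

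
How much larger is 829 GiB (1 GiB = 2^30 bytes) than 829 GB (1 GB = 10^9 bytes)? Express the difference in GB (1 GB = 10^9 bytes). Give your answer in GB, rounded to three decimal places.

61.132 GB

829 GiB = 829 × 1,073,741,824 = 890,131,972,096 bytes
829 GB = 829 × 1,000,000,000 = 829,000,000,000 bytes
difference = 61,131,972,096 bytes
61,131,972,096 / 1,000,000,000 = 61.132 GB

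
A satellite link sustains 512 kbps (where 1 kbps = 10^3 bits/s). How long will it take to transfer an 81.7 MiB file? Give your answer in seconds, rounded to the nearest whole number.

1,339 seconds

81.7 MiB = 85,668,659.2 bytes = 685,349,273.6 bits
512 kbps = 512,000 bits/s
time = 685,349,273.6 / 512,000 = 1,339 s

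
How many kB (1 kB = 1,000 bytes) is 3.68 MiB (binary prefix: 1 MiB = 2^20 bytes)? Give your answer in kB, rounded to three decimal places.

3.68 MiB = 3.68 × 2^20 bytes = 3,858,759.68 bytes
1 kB = 10^3 bytes = 1,000 bytes
3,858,759.68 / 1,000 = 3,858.760 kB

3,858.760 kB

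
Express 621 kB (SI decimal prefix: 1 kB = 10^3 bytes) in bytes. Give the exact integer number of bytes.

621 × 1,000 = 621,000 bytes  (1 kB = 10^3 bytes)

621,000 bytes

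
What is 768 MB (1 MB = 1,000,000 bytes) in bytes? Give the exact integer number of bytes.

768 × 1,000,000 = 768,000,000 bytes  (1 MB = 10^6 bytes)

768,000,000 bytes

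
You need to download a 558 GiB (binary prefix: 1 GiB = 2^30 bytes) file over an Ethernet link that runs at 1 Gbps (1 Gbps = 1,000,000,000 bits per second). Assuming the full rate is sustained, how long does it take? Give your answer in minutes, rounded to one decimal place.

558 GiB = 599,147,937,792 bytes = 4,793,183,502,336 bits
1 Gbps = 1,000,000,000 bits/s
time = 4,793,183,502,336 / 1,000,000,000 = 4,793.18 s
4,793.18 s / 60 = 79.9 minutes

79.9 minutes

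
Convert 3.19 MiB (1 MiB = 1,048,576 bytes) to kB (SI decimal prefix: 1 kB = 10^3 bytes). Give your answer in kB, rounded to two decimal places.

3,344.96 kB

3.19 MiB × 1,048,576 bytes/MiB = 3,344,957.44 bytes
1 kB = 10^3 bytes = 1,000 bytes
3,344,957.44 / 1,000 = 3,344.96 kB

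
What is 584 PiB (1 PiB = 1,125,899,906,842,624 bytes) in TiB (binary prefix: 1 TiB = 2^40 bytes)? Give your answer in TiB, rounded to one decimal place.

584 PiB = 584 × 2^50 bytes = 657,525,545,596,092,416 bytes
1 TiB = 2^40 bytes = 1,099,511,627,776 bytes
657,525,545,596,092,416 / 1,099,511,627,776 = 598,016.0 TiB

598,016.0 TiB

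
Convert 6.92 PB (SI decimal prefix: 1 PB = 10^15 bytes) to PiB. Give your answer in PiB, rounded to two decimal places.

6.92 PB = 6.92 × 10^15 bytes = 6,920,000,000,000,000 bytes
1 PiB = 1,125,899,906,842,624 bytes
6,920,000,000,000,000 / 1,125,899,906,842,624 = 6.15 PiB

6.15 PiB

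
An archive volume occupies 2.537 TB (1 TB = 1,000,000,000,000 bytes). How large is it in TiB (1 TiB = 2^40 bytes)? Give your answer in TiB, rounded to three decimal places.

2.537 TB = 2.537 × 10^12 bytes = 2,537,000,000,000 bytes
1 TiB = 2^40 bytes = 1,099,511,627,776 bytes
2,537,000,000,000 / 1,099,511,627,776 = 2.307 TiB

2.307 TiB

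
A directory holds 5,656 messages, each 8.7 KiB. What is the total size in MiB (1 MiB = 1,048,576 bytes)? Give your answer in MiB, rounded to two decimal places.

48.05 MiB

Total = 5,656 × 8.7 KiB = 49207.2 KiB
= 49207.2 × 1,024 bytes = 50,388,172.8 bytes
1 MiB = 1,048,576 bytes
50,388,172.8 / 1,048,576 = 48.05 MiB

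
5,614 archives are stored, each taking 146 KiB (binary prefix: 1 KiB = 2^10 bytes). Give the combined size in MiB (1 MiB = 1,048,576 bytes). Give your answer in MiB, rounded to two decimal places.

Total = 5,614 × 146 KiB = 819,644 KiB
= 819,644 × 1,024 bytes = 839,315,456 bytes
1 MiB = 1,048,576 bytes
839,315,456 / 1,048,576 = 800.43 MiB

800.43 MiB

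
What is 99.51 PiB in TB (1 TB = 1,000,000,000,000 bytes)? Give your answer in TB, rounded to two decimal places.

112,038.30 TB

99.51 PiB = 99.51 × 2^50 bytes = 112,038,299,729,909,514.24 bytes
1 TB = 1,000,000,000,000 bytes
112,038,299,729,909,514.24 / 1,000,000,000,000 = 112,038.30 TB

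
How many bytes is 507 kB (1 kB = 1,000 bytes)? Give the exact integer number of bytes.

507 × 1,000 = 507,000 bytes  (1 kB = 10^3 bytes)

507,000 bytes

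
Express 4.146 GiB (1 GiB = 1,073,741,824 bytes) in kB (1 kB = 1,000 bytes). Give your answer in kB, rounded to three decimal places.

4,451,733.602 kB

4.146 GiB = 4.146 × 2^30 bytes = 4,451,733,602.304 bytes
1 kB = 1,000 bytes
4,451,733,602.304 / 1,000 = 4,451,733.602 kB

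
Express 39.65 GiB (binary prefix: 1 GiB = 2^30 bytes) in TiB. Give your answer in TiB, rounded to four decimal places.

39.65 GiB = 39.65 × 2^30 bytes = 42,573,863,321.6 bytes
1 TiB = 1,099,511,627,776 bytes
42,573,863,321.6 / 1,099,511,627,776 = 0.0387 TiB

0.0387 TiB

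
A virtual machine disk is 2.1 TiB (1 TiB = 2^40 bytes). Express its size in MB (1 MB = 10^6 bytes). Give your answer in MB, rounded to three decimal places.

2,308,974.418 MB

2.1 TiB = 2.1 × 2^40 bytes = 2,308,974,418,329.6 bytes
1 MB = 10^6 bytes = 1,000,000 bytes
2,308,974,418,329.6 / 1,000,000 = 2,308,974.418 MB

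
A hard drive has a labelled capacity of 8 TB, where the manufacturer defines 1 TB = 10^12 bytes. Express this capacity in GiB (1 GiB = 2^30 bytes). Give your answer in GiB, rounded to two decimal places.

7,450.58 GiB

8 TB = 8 × 10^12 bytes = 8,000,000,000,000 bytes
1 GiB = 2^30 bytes = 1,073,741,824 bytes
8,000,000,000,000 / 1,073,741,824 = 7,450.58 GiB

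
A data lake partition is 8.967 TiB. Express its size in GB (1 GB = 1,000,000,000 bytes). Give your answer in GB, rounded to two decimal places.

9,859.32 GB

8.967 TiB = 8.967 × 2^40 bytes = 9,859,320,766,267.392 bytes
1 GB = 1,000,000,000 bytes
9,859,320,766,267.392 / 1,000,000,000 = 9,859.32 GB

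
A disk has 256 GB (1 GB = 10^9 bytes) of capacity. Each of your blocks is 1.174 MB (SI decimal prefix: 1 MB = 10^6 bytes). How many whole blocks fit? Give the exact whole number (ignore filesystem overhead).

Capacity: 256 GB = 256,000,000,000 bytes
Per item: 1.174 MB = 1,174,000 bytes
⌊256,000,000,000 / 1,174,000⌋ = 218,057

218,057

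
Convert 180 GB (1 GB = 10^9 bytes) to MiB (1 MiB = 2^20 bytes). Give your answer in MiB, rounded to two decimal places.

171,661.38 MiB

180 GB = 180 × 10^9 bytes = 180,000,000,000 bytes
1 MiB = 2^20 bytes = 1,048,576 bytes
180,000,000,000 / 1,048,576 = 171,661.38 MiB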